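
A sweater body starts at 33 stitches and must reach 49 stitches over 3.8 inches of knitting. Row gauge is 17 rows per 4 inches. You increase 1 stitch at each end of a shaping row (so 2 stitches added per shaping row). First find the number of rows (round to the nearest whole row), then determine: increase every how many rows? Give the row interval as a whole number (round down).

Increase every 2nd row.

Rows = 3.8 × 4.25 = 16.1 → 16 rows.
Stitches to add: 16 → 8 shaping rows (at 2 st each).
16 / 8 = 2.00 → every 2 rows.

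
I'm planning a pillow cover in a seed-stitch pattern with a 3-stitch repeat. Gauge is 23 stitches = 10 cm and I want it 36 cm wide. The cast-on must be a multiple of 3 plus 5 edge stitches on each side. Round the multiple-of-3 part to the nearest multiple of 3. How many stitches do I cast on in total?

82 stitches.

23 / 10 = 2.3 sts per cm.
36 × 2.3 = 82.80 sts.
Less 10 edge sts → 72.80 for the repeat.
Nearest multiple of 3: 72.
Add back 10 edge sts → 82.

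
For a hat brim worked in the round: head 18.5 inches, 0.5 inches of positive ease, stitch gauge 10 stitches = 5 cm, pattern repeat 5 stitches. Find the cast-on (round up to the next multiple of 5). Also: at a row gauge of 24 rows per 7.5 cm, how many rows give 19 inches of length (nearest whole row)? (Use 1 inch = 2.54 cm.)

Cast on 100 stitches; work 154 rows.

Finished = 18.5 + 0.5 = 19 inches.
19 inches × 2.54 = 48.26 cm.
10/5 = 2 sts per cm; 48.26 × 2 = 96.52 sts.
Next multiple of 5 → 100.
19 inches = 48.26 cm; × 3.2 = 154.43 → 154 rows.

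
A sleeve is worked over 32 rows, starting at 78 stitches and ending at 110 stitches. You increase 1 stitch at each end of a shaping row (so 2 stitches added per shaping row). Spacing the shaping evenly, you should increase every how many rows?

Stitches to add: |110 − 78| = 32.
Shaping rows needed: 32 / 2 = 16.
32 rows / 16 = every 2 rows.

Increase every 2nd row.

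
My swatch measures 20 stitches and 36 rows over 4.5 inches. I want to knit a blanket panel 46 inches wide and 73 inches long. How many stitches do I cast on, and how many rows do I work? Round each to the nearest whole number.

Stitch gauge = 20/4.5 = 4.444 sts/in; 46 × 4.444 = 204.44 → 204 sts.
Row gauge = 36/4.5 = 8 rows/in; 73 × 8 = 584.00 → 584 rows.

Cast on 204 stitches and work 584 rows.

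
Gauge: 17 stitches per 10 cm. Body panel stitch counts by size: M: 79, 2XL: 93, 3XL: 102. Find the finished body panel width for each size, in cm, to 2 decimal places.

17/10 = 1.7 sts per cm.
M: 79 / 1.7 = 46.471 → 46.47 cm.
2XL: 93 / 1.7 = 54.706 → 54.71 cm.
3XL: 102 / 1.7 = 60.000 → 60.00 cm.

M 46.47 cm; 2XL 54.71 cm; 3XL 60.00 cm.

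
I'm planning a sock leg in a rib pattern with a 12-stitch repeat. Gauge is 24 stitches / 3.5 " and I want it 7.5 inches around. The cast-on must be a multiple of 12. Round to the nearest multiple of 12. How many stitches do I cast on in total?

24 / 3.5 = 6.857 sts per inch.
7.5 × 6.857 = 51.43 sts.
Nearest multiple of 12: 48.

Cast on 48 stitches.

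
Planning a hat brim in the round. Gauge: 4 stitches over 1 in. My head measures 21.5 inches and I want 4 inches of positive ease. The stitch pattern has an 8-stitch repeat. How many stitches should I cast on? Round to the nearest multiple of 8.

Finished = 21.5 + 4 = 25.5 inches.
4 / 1 = 4 sts/in.
25.5 × 4 = 102.00 sts.
Nearest multiple of 8: 104.

CO 104 sts.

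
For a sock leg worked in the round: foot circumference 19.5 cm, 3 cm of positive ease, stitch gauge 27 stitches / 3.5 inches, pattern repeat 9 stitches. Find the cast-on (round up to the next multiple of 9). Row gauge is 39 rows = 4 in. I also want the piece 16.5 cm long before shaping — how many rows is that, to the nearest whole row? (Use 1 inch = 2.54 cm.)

Finished = 19.5 + 3 = 22.5 cm.
22.5 cm × 1/2.54 = 8.86 inches.
27/3.5 = 7.714 sts per in; 8.86 × 7.714 = 68.34 sts.
Next multiple of 9 → 72.
16.5 cm = 6.50 inches; × 9.75 = 63.34 → 63 rows.

Cast on 72 stitches; work 63 rows.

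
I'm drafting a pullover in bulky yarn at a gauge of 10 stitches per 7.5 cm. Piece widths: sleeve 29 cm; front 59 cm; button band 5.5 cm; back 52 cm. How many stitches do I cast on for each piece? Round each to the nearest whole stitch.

Rate = 10/7.5 = 1.333 sts per cm.
sleeve: 29 × 1.333 = 38.67 → 39.
front: 59 × 1.333 = 78.67 → 79.
button band: 5.5 × 1.333 = 7.33 → 7.
back: 52 × 1.333 = 69.33 → 69.

sleeve 39; front 79; button band 7; back 69.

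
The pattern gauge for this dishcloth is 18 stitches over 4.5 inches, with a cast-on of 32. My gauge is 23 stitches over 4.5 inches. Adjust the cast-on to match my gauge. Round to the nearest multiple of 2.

Cast on 40 stitches.

Scale factor = 23 / 18 = 1.278.
32 × 23 / 18 = 40.89 sts.
→ 40 sts.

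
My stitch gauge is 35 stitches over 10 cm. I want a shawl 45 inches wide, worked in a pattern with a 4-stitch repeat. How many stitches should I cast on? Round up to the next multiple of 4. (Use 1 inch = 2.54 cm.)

CO 404 sts.

45 in = 45 × 2.54 = 114.30 cm.
35 / 10 = 3.5 sts/cm.
114.30 × 3.5 = 400.05 sts.
→ 404.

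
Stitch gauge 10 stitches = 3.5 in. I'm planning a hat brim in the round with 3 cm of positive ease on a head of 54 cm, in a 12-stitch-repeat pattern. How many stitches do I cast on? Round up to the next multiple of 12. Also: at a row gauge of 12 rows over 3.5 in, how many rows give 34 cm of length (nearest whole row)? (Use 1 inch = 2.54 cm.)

Finished = 54 + 3 = 57 cm.
57 cm × 1/2.54 = 22.44 inches.
10/3.5 = 2.857 sts per in; 22.44 × 2.857 = 64.12 sts.
Next multiple of 12 → 72.
34 cm = 13.39 inches; × 3.429 = 45.89 → 46 rows.

Cast on 72 stitches; work 46 rows.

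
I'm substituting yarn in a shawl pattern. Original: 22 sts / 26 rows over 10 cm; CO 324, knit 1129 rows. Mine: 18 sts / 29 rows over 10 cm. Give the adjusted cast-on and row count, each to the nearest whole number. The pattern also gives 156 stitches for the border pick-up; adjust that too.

Stitches: 324 × 18/22 = 265.09 → 265.
Rows: 1129 × 29/26 = 1259.27 → 1259.
border pick-up: 156 × 18/22 = 127.64 → 128.

Cast on 265 stitches; work 1259 rows; border pick-up 128 stitches.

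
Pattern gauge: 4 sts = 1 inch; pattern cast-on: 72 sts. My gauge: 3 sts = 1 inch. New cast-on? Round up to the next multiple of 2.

Scale factor = 3 / 4 = 0.750.
72 × 3 / 4 = 54.00 sts.

CO 54 sts.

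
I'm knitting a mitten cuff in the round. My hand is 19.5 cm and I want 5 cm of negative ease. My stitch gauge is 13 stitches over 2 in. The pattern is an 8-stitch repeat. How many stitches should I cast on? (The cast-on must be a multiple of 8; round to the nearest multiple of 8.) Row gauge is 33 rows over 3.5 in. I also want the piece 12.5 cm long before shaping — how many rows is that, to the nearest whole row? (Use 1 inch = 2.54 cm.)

Cast on 40 stitches; work 46 rows.

Finished = 19.5 − 5 = 14.5 cm.
14.5 cm × 1/2.54 = 5.71 inches.
13/2 = 6.5 sts per in; 5.71 × 6.5 = 37.11 sts.
Nearest multiple of 8 → 40.
12.5 cm = 4.92 inches; × 9.429 = 46.40 → 46 rows.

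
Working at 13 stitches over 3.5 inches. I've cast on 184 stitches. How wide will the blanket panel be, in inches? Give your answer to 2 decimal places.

49.54 inches.

13 stitches / 3.5 inch = 3.714 stitches per inch.
184 / 3.714 = 49.538 inches.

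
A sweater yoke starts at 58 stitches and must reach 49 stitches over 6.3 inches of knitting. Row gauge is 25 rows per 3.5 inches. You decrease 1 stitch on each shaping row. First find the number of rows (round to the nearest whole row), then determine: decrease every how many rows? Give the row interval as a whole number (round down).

Rows = 6.3 × 7.143 = 45.0 → 45 rows.
Stitches to remove: 9 → 9 shaping rows (at 1 st each).
45 / 9 = 5.00 → every 5 rows.

Decrease every 5th row.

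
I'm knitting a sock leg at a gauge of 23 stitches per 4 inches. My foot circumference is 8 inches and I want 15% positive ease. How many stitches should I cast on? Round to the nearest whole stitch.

Finished = 8 × 1.15 = 9.20 in.
23 / 4 = 5.75 sts per inch.
9.20 × 5.75 = 52.90 sts.
→ 53 sts.

CO 53 sts.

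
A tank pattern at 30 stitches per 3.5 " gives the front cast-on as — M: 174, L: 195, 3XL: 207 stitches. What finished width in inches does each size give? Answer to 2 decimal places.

M 20.30 inches; L 22.75 inches; 3XL 24.15 inches.

30/3.5 = 8.571 sts per in.
M: 174 / 8.571 = 20.300 → 20.30 in.
L: 195 / 8.571 = 22.750 → 22.75 in.
3XL: 207 / 8.571 = 24.150 → 24.15 in.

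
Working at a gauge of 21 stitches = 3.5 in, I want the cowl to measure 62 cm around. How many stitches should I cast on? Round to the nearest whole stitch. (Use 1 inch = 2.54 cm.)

62 cm = 24.41 in.
21 stitches / 3.5 in = 6 stitches per inch.
24.41 × 6 = 146.46 stitches.
Round to nearest → 146.

Cast on 146 stitches.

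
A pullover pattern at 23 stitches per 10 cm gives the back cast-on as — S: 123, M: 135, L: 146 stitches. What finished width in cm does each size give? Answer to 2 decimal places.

23/10 = 2.3 sts per cm.
S: 123 / 2.3 = 53.478 → 53.48 cm.
M: 135 / 2.3 = 58.696 → 58.70 cm.
L: 146 / 2.3 = 63.478 → 63.48 cm.

S 53.48 cm; M 58.70 cm; L 63.48 cm.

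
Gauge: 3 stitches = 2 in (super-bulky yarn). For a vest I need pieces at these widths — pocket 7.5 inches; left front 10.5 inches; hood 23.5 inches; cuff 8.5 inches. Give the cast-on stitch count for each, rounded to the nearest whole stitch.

pocket 11; left front 16; hood 35; cuff 13.

Rate = 3/2 = 1.5 sts per in.
pocket: 7.5 × 1.5 = 11.25 → 11.
left front: 10.5 × 1.5 = 15.75 → 16.
hood: 23.5 × 1.5 = 35.25 → 35.
cuff: 8.5 × 1.5 = 12.75 → 13.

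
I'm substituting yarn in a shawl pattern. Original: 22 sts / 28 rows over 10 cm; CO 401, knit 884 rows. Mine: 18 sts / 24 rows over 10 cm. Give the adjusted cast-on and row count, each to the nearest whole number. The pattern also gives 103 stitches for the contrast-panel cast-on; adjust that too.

Stitches: 401 × 18/22 = 328.09 → 328.
Rows: 884 × 24/28 = 757.71 → 758.
contrast-panel cast-on: 103 × 18/22 = 84.27 → 84.

Cast on 328 stitches; work 758 rows; contrast-panel cast-on 84 stitches.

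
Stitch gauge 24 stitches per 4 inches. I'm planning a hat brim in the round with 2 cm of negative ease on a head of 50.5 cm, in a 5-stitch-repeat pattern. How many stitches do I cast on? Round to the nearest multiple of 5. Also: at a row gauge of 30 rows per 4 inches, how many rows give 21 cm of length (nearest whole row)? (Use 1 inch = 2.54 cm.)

Cast on 115 stitches; work 62 rows.

Finished = 50.5 − 2 = 48.5 cm.
48.5 cm × 1/2.54 = 19.09 inches.
24/4 = 6 sts per in; 19.09 × 6 = 114.57 sts.
Nearest multiple of 5 → 115.
21 cm = 8.27 inches; × 7.5 = 62.01 → 62 rows.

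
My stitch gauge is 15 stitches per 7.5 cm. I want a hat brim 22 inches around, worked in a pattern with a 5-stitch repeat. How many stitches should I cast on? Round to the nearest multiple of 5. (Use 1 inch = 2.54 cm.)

22 in = 22 × 2.54 = 55.88 cm.
15 / 7.5 = 2 sts/cm.
55.88 × 2 = 111.76 sts.
→ 110.

110 stitches.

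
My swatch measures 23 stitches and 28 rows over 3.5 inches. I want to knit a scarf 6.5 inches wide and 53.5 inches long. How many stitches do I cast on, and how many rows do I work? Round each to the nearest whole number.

Cast on 43 stitches and work 428 rows.

Stitch gauge = 23/3.5 = 6.571 sts/in; 6.5 × 6.571 = 42.71 → 43 sts.
Row gauge = 28/3.5 = 8 rows/in; 53.5 × 8 = 428.00 → 428 rows.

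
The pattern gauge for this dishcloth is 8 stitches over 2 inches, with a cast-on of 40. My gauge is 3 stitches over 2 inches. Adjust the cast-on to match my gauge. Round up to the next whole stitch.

Scale factor = 3 / 8 = 0.375.
40 × 3 / 8 = 15.00 sts.

CO 15 sts.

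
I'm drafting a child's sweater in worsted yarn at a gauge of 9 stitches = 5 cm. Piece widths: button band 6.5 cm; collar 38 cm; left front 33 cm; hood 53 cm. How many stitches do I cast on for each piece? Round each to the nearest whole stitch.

Rate = 9/5 = 1.8 sts per cm.
button band: 6.5 × 1.8 = 11.70 → 12.
collar: 38 × 1.8 = 68.40 → 68.
left front: 33 × 1.8 = 59.40 → 59.
hood: 53 × 1.8 = 95.40 → 95.

button band 12; collar 68; left front 59; hood 95.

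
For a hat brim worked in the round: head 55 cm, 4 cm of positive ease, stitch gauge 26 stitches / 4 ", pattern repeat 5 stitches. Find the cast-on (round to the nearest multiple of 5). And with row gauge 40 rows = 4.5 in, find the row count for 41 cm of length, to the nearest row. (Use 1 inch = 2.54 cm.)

Finished = 55 + 4 = 59 cm.
59 cm × 1/2.54 = 23.23 inches.
26/4 = 6.5 sts per in; 23.23 × 6.5 = 150.98 sts.
Nearest multiple of 5 → 150.
41 cm = 16.14 inches; × 8.889 = 143.48 → 143 rows.

Cast on 150 stitches; work 143 rows.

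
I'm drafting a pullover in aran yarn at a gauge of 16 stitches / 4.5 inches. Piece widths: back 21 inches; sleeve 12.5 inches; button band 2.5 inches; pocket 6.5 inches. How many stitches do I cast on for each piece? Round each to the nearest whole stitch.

Rate = 16/4.5 = 3.556 sts per in.
back: 21 × 3.556 = 74.67 → 75.
sleeve: 12.5 × 3.556 = 44.44 → 44.
button band: 2.5 × 3.556 = 8.89 → 9.
pocket: 6.5 × 3.556 = 23.11 → 23.

back 75; sleeve 44; button band 9; pocket 23.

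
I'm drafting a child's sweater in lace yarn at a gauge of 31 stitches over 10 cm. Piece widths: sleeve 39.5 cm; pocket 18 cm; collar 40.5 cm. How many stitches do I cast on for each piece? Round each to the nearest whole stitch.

sleeve 122; pocket 56; collar 126.

Rate = 31/10 = 3.1 sts per cm.
sleeve: 39.5 × 3.1 = 122.45 → 122.
pocket: 18 × 3.1 = 55.80 → 56.
collar: 40.5 × 3.1 = 125.55 → 126.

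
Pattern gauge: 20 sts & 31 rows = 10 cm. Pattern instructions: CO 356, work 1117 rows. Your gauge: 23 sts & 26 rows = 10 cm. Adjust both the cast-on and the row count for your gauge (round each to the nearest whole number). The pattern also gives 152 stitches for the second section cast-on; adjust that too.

Stitches: 356 × 23/20 = 409.40 → 409.
Rows: 1117 × 26/31 = 936.84 → 937.
second section cast-on: 152 × 23/20 = 174.80 → 175.

Cast on 409 stitches; work 937 rows; second section cast-on 175 stitches.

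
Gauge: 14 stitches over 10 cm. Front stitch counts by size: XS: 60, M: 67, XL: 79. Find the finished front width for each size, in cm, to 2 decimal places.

XS 42.86 cm; M 47.86 cm; XL 56.43 cm.

14/10 = 1.4 sts per cm.
XS: 60 / 1.4 = 42.857 → 42.86 cm.
M: 67 / 1.4 = 47.857 → 47.86 cm.
XL: 79 / 1.4 = 56.429 → 56.43 cm.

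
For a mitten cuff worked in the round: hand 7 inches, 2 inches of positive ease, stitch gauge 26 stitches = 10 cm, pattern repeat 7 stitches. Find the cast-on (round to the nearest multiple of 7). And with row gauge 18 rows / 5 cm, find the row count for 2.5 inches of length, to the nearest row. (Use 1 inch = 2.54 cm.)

Cast on 56 stitches; work 23 rows.

Finished = 7 + 2 = 9 inches.
9 inches × 2.54 = 22.86 cm.
26/10 = 2.6 sts per cm; 22.86 × 2.6 = 59.44 sts.
Nearest multiple of 7 → 56.
2.5 inches = 6.35 cm; × 3.6 = 22.86 → 23 rows.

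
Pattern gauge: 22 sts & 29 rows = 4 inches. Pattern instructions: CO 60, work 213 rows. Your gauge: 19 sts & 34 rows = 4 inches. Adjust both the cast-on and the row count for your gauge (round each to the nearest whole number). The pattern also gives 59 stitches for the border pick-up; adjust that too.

Stitches: 60 × 19/22 = 51.82 → 52.
Rows: 213 × 34/29 = 249.72 → 250.
border pick-up: 59 × 19/22 = 50.95 → 51.

Cast on 52 stitches; work 250 rows; border pick-up 51 stitches.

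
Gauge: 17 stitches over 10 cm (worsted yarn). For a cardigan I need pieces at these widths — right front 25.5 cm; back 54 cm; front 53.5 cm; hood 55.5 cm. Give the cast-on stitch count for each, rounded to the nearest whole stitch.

Rate = 17/10 = 1.7 sts per cm.
right front: 25.5 × 1.7 = 43.35 → 43.
back: 54 × 1.7 = 91.80 → 92.
front: 53.5 × 1.7 = 90.95 → 91.
hood: 55.5 × 1.7 = 94.35 → 94.

right front 43; back 92; front 91; hood 94.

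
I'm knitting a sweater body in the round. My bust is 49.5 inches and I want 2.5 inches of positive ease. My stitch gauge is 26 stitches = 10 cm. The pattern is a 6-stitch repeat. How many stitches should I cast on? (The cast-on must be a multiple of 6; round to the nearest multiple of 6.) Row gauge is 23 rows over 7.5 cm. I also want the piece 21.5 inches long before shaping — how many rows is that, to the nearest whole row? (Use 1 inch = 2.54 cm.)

Finished = 49.5 + 2.5 = 52 inches.
52 inches × 2.54 = 132.08 cm.
26/10 = 2.6 sts per cm; 132.08 × 2.6 = 343.41 sts.
Nearest multiple of 6 → 342.
21.5 inches = 54.61 cm; × 3.067 = 167.47 → 167 rows.

Cast on 342 stitches; work 167 rows.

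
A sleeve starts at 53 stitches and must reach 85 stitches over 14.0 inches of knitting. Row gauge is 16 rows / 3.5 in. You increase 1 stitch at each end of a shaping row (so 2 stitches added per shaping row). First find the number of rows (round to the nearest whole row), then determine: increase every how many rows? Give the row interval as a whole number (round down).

Increase every 4th row.

Rows = 14.0 × 4.571 = 64.0 → 64 rows.
Stitches to add: 32 → 16 shaping rows (at 2 st each).
64 / 16 = 4.00 → every 4 rows.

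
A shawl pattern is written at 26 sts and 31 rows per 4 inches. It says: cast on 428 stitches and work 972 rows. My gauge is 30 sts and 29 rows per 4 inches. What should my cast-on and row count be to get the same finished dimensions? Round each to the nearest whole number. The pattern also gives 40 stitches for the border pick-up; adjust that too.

Cast on 494 stitches; work 909 rows; border pick-up 46 stitches.

Stitches: 428 × 30/26 = 493.85 → 494.
Rows: 972 × 29/31 = 909.29 → 909.
border pick-up: 40 × 30/26 = 46.15 → 46.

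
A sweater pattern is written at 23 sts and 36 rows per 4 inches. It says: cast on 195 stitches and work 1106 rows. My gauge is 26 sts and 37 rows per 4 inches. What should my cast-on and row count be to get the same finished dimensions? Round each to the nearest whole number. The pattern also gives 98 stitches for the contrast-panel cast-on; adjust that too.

Cast on 220 stitches; work 1137 rows; contrast-panel cast-on 111 stitches.

Stitches: 195 × 26/23 = 220.43 → 220.
Rows: 1106 × 37/36 = 1136.72 → 1137.
contrast-panel cast-on: 98 × 26/23 = 110.78 → 111.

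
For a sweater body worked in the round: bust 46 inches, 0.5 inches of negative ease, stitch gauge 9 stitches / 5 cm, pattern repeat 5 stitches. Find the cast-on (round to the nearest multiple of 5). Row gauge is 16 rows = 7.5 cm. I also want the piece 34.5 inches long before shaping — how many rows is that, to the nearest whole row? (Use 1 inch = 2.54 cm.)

Finished = 46 − 0.5 = 45.5 inches.
45.5 inches × 2.54 = 115.57 cm.
9/5 = 1.8 sts per cm; 115.57 × 1.8 = 208.03 sts.
Nearest multiple of 5 → 210.
34.5 inches = 87.63 cm; × 2.133 = 186.94 → 187 rows.

Cast on 210 stitches; work 187 rows.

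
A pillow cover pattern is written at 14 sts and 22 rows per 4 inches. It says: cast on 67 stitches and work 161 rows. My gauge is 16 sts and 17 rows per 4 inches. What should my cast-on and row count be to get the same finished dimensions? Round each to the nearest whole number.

Cast on 77 stitches; work 124 rows.

Stitches: 67 × 16/14 = 76.57 → 77.
Rows: 161 × 17/22 = 124.41 → 124.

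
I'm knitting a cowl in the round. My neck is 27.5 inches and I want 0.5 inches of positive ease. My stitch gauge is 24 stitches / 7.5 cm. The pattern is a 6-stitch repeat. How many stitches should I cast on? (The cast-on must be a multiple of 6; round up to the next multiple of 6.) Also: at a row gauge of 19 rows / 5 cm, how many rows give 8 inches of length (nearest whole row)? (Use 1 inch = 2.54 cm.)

Finished = 27.5 + 0.5 = 28 inches.
28 inches × 2.54 = 71.12 cm.
24/7.5 = 3.2 sts per cm; 71.12 × 3.2 = 227.58 sts.
Next multiple of 6 → 228.
8 inches = 20.32 cm; × 3.8 = 77.22 → 77 rows.

Cast on 228 stitches; work 77 rows.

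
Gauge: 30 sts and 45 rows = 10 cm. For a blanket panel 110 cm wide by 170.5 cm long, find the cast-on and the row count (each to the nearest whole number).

Stitch gauge = 30/10 = 3 sts/cm; 110 × 3 = 330.00 → 330 sts.
Row gauge = 45/10 = 4.5 rows/cm; 170.5 × 4.5 = 767.25 → 767 rows.

Cast on 330 stitches and work 767 rows.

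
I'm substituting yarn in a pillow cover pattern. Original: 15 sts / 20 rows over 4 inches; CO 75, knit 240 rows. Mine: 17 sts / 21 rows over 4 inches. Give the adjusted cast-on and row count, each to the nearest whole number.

Stitches: 75 × 17/15 = 85.00 → 85.
Rows: 240 × 21/20 = 252.00 → 252.

Cast on 85 stitches; work 252 rows.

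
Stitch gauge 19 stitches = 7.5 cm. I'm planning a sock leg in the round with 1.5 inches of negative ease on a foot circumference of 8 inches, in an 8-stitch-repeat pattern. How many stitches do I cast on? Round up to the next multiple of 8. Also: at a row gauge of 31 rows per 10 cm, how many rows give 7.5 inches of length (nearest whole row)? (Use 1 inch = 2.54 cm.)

Finished = 8 − 1.5 = 6.5 inches.
6.5 inches × 2.54 = 16.51 cm.
19/7.5 = 2.533 sts per cm; 16.51 × 2.533 = 41.83 sts.
Next multiple of 8 → 48.
7.5 inches = 19.05 cm; × 3.1 = 59.05 → 59 rows.

Cast on 48 stitches; work 59 rows.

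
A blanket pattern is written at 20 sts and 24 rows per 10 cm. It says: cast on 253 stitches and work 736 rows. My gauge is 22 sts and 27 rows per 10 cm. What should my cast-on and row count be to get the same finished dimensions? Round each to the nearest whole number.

Stitches: 253 × 22/20 = 278.30 → 278.
Rows: 736 × 27/24 = 828.00 → 828.

Cast on 278 stitches; work 828 rows.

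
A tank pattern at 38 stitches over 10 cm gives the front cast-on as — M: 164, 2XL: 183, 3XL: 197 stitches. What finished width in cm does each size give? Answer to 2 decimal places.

38/10 = 3.8 sts per cm.
M: 164 / 3.8 = 43.158 → 43.16 cm.
2XL: 183 / 3.8 = 48.158 → 48.16 cm.
3XL: 197 / 3.8 = 51.842 → 51.84 cm.

M 43.16 cm; 2XL 48.16 cm; 3XL 51.84 cm.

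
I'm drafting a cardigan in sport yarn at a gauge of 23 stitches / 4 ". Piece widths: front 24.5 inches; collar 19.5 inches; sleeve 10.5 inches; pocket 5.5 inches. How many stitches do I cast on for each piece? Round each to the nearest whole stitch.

Rate = 23/4 = 5.75 sts per in.
front: 24.5 × 5.75 = 140.88 → 141.
collar: 19.5 × 5.75 = 112.12 → 112.
sleeve: 10.5 × 5.75 = 60.38 → 60.
pocket: 5.5 × 5.75 = 31.62 → 32.

front 141; collar 112; sleeve 60; pocket 32.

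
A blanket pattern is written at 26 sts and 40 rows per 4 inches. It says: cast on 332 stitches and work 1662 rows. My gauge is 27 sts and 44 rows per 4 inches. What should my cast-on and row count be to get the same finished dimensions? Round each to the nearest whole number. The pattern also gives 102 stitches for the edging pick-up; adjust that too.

Cast on 345 stitches; work 1828 rows; edging pick-up 106 stitches.

Stitches: 332 × 27/26 = 344.77 → 345.
Rows: 1662 × 44/40 = 1828.20 → 1828.
edging pick-up: 102 × 27/26 = 105.92 → 106.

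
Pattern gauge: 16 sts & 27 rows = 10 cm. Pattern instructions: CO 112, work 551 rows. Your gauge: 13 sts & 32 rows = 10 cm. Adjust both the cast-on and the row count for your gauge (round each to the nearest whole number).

Stitches: 112 × 13/16 = 91.00 → 91.
Rows: 551 × 32/27 = 653.04 → 653.

Cast on 91 stitches; work 653 rows.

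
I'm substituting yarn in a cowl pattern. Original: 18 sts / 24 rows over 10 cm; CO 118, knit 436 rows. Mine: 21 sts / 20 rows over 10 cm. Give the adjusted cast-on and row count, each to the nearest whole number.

Cast on 138 stitches; work 363 rows.

Stitches: 118 × 21/18 = 137.67 → 138.
Rows: 436 × 20/24 = 363.33 → 363.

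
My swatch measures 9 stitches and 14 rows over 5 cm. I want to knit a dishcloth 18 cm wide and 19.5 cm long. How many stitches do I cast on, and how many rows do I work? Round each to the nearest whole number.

Stitch gauge = 9/5 = 1.8 sts/cm; 18 × 1.8 = 32.40 → 32 sts.
Row gauge = 14/5 = 2.8 rows/cm; 19.5 × 2.8 = 54.60 → 55 rows.

Cast on 32 stitches and work 55 rows.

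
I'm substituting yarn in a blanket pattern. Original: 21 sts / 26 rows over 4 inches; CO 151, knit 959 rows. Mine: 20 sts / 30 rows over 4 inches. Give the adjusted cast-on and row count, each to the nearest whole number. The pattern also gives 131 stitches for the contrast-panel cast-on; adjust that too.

Cast on 144 stitches; work 1107 rows; contrast-panel cast-on 125 stitches.

Stitches: 151 × 20/21 = 143.81 → 144.
Rows: 959 × 30/26 = 1106.54 → 1107.
contrast-panel cast-on: 131 × 20/21 = 124.76 → 125.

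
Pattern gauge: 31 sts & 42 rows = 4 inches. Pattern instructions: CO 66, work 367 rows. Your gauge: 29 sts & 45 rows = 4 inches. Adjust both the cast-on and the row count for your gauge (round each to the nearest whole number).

Cast on 62 stitches; work 393 rows.

Stitches: 66 × 29/31 = 61.74 → 62.
Rows: 367 × 45/42 = 393.21 → 393.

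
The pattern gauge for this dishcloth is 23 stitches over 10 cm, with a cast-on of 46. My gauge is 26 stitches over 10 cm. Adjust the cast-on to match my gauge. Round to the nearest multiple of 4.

Cast on 52 stitches.

Scale factor = 26 / 23 = 1.130.
46 × 26 / 23 = 52.00 sts.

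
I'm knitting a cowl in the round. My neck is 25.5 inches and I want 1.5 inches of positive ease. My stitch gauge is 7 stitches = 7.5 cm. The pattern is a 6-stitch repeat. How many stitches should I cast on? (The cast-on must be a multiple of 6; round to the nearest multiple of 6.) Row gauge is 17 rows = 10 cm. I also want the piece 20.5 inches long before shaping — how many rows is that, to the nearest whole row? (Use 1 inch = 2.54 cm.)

Cast on 66 stitches; work 89 rows.

Finished = 25.5 + 1.5 = 27 inches.
27 inches × 2.54 = 68.58 cm.
7/7.5 = 0.933 sts per cm; 68.58 × 0.933 = 64.01 sts.
Nearest multiple of 6 → 66.
20.5 inches = 52.07 cm; × 1.7 = 88.52 → 89 rows.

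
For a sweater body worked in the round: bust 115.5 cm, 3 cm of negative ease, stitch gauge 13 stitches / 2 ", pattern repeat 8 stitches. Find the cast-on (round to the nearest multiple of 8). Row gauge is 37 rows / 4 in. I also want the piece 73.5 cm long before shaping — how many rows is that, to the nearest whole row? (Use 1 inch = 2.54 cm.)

Cast on 288 stitches; work 268 rows.

Finished = 115.5 − 3 = 112.5 cm.
112.5 cm × 1/2.54 = 44.29 inches.
13/2 = 6.5 sts per in; 44.29 × 6.5 = 287.89 sts.
Nearest multiple of 8 → 288.
73.5 cm = 28.94 inches; × 9.25 = 267.67 → 268 rows.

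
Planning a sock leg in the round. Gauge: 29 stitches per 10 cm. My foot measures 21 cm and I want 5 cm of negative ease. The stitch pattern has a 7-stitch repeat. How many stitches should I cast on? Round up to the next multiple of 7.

Finished = 21 − 5 = 16 cm.
29 / 10 = 2.9 sts/cm.
16 × 2.9 = 46.40 sts.
Next multiple of 7: 49.

49 stitches.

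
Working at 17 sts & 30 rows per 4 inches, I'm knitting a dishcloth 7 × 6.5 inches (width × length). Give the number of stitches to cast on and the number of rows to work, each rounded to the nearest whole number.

Stitch gauge = 17/4 = 4.25 sts/in; 7 × 4.25 = 29.75 → 30 sts.
Row gauge = 30/4 = 7.5 rows/in; 6.5 × 7.5 = 48.75 → 49 rows.

Cast on 30 stitches and work 49 rows.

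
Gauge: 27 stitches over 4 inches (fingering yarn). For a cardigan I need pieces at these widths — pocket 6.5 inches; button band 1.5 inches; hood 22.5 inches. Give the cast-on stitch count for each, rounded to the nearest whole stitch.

pocket 44; button band 10; hood 152.

Rate = 27/4 = 6.75 sts per in.
pocket: 6.5 × 6.75 = 43.88 → 44.
button band: 1.5 × 6.75 = 10.12 → 10.
hood: 22.5 × 6.75 = 151.88 → 152.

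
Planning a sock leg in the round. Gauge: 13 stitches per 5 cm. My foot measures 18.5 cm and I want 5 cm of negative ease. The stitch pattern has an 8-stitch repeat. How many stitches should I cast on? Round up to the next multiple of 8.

Finished = 18.5 − 5 = 13.5 cm.
13 / 5 = 2.6 sts/cm.
13.5 × 2.6 = 35.10 sts.
Next multiple of 8: 40.

40 stitches.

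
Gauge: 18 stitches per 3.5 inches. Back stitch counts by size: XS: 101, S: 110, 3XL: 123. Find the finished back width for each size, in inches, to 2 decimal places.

XS 19.64 inches; S 21.39 inches; 3XL 23.92 inches.

18/3.5 = 5.143 sts per in.
XS: 101 / 5.143 = 19.639 → 19.64 in.
S: 110 / 5.143 = 21.389 → 21.39 in.
3XL: 123 / 5.143 = 23.917 → 23.92 in.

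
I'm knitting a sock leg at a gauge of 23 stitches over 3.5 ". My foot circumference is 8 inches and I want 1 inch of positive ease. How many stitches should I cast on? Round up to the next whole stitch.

Finished = 8 + 1 = 9 in.
23 / 3.5 = 6.571 sts per inch.
9.00 × 6.571 = 59.14 sts.
→ 60 sts.

Cast on 60 stitches.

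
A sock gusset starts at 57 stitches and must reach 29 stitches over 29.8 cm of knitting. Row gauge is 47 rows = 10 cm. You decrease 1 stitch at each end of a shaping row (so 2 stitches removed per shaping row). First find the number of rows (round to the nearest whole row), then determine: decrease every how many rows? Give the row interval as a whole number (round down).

Rows = 29.8 × 4.7 = 140.1 → 140 rows.
Stitches to remove: 28 → 14 shaping rows (at 2 st each).
140 / 14 = 10.00 → every 10 rows.

Decrease every 10th row.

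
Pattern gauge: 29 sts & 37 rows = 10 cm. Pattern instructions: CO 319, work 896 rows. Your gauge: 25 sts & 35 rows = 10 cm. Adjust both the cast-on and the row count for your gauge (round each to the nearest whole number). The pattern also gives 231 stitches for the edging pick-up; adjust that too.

Stitches: 319 × 25/29 = 275.00 → 275.
Rows: 896 × 35/37 = 847.57 → 848.
edging pick-up: 231 × 25/29 = 199.14 → 199.

Cast on 275 stitches; work 848 rows; edging pick-up 199 stitches.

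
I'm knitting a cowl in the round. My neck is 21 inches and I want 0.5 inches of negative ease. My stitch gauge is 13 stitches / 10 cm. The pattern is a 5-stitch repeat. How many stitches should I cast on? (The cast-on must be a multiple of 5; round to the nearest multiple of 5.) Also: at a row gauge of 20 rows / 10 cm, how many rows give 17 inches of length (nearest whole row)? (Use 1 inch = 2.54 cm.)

Finished = 21 − 0.5 = 20.5 inches.
20.5 inches × 2.54 = 52.07 cm.
13/10 = 1.3 sts per cm; 52.07 × 1.3 = 67.69 sts.
Nearest multiple of 5 → 70.
17 inches = 43.18 cm; × 2 = 86.36 → 86 rows.

Cast on 70 stitches; work 86 rows.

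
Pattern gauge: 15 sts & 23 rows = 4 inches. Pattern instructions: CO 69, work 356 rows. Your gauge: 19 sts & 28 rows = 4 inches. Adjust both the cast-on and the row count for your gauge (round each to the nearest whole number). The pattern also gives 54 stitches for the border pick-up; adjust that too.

Stitches: 69 × 19/15 = 87.40 → 87.
Rows: 356 × 28/23 = 433.39 → 433.
border pick-up: 54 × 19/15 = 68.40 → 68.

Cast on 87 stitches; work 433 rows; border pick-up 68 stitches.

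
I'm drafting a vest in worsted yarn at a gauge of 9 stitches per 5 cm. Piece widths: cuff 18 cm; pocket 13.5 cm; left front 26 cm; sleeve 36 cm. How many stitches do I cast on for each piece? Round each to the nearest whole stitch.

Rate = 9/5 = 1.8 sts per cm.
cuff: 18 × 1.8 = 32.40 → 32.
pocket: 13.5 × 1.8 = 24.30 → 24.
left front: 26 × 1.8 = 46.80 → 47.
sleeve: 36 × 1.8 = 64.80 → 65.

cuff 32; pocket 24; left front 47; sleeve 65.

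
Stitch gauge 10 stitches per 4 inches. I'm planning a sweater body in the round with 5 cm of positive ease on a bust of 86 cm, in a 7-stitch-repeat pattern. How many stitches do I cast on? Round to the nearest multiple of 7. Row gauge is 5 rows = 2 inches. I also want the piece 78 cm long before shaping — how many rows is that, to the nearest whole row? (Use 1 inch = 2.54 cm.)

Cast on 91 stitches; work 77 rows.

Finished = 86 + 5 = 91 cm.
91 cm × 1/2.54 = 35.83 inches.
10/4 = 2.5 sts per in; 35.83 × 2.5 = 89.57 sts.
Nearest multiple of 7 → 91.
78 cm = 30.71 inches; × 2.5 = 76.77 → 77 rows.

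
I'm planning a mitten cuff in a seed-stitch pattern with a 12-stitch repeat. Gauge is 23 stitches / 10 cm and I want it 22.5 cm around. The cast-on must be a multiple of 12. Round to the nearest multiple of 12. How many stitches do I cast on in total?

Cast on 48 stitches.

23 / 10 = 2.3 sts per cm.
22.5 × 2.3 = 51.75 sts.
Nearest multiple of 12: 48.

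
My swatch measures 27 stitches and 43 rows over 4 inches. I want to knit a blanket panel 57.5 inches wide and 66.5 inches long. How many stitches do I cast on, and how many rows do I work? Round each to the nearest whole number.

Cast on 388 stitches and work 715 rows.

Stitch gauge = 27/4 = 6.75 sts/in; 57.5 × 6.75 = 388.12 → 388 sts.
Row gauge = 43/4 = 10.75 rows/in; 66.5 × 10.75 = 714.88 → 715 rows.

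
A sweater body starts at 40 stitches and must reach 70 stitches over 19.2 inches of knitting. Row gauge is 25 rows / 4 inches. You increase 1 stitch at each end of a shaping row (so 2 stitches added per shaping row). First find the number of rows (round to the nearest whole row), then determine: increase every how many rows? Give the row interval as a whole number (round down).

Rows = 19.2 × 6.25 = 120.0 → 120 rows.
Stitches to add: 30 → 15 shaping rows (at 2 st each).
120 / 15 = 8.00 → every 8 rows.

Increase every 8th row.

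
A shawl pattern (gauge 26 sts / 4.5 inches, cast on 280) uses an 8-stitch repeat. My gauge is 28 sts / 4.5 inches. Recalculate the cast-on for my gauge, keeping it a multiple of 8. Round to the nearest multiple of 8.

CO 304 sts.

280 × 28 / 26 = 301.54.
Nearest multiple of 8: 304.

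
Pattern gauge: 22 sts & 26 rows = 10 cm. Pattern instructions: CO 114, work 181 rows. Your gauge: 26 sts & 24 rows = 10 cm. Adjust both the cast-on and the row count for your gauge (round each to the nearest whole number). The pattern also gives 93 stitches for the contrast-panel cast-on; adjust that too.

Cast on 135 stitches; work 167 rows; contrast-panel cast-on 110 stitches.

Stitches: 114 × 26/22 = 134.73 → 135.
Rows: 181 × 24/26 = 167.08 → 167.
contrast-panel cast-on: 93 × 26/22 = 109.91 → 110.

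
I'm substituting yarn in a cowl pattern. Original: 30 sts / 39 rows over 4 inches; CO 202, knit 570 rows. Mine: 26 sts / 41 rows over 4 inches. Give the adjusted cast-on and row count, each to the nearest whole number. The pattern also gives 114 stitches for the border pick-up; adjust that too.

Cast on 175 stitches; work 599 rows; border pick-up 99 stitches.

Stitches: 202 × 26/30 = 175.07 → 175.
Rows: 570 × 41/39 = 599.23 → 599.
border pick-up: 114 × 26/30 = 98.80 → 99.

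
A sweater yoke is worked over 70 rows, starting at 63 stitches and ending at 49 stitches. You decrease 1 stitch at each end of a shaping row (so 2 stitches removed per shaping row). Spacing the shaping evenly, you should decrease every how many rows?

Decrease every 10th row.

Stitches to remove: |49 − 63| = 14.
Shaping rows needed: 14 / 2 = 7.
70 rows / 7 = every 10 rows.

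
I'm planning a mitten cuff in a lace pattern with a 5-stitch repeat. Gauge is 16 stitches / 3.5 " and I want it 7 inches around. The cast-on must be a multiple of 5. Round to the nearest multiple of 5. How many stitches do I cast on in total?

16 / 3.5 = 4.571 sts per inch.
7 × 4.571 = 32.00 sts.
Nearest multiple of 5: 30.

30 stitches.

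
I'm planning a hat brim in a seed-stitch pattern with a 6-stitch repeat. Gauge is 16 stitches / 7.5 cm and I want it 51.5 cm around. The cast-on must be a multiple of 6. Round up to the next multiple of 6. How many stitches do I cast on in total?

16 / 7.5 = 2.133 sts per cm.
51.5 × 2.133 = 109.87 sts.
Next multiple of 6: 114.

CO 114 sts.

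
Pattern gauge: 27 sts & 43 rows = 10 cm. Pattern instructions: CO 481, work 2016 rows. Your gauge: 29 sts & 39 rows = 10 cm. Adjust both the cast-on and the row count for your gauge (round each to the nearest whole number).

Stitches: 481 × 29/27 = 516.63 → 517.
Rows: 2016 × 39/43 = 1828.47 → 1828.

Cast on 517 stitches; work 1828 rows.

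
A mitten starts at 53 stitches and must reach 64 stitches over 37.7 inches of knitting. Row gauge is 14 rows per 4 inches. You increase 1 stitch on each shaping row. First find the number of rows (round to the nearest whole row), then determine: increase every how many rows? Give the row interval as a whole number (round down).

Increase every 12th row.

Rows = 37.7 × 3.5 = 132.0 → 132 rows.
Stitches to add: 11 → 11 shaping rows (at 1 st each).
132 / 11 = 12.00 → every 12 rows.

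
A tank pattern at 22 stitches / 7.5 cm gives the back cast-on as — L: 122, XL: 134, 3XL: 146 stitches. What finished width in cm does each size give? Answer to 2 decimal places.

22/7.5 = 2.933 sts per cm.
L: 122 / 2.933 = 41.591 → 41.59 cm.
XL: 134 / 2.933 = 45.682 → 45.68 cm.
3XL: 146 / 2.933 = 49.773 → 49.77 cm.

L 41.59 cm; XL 45.68 cm; 3XL 49.77 cm.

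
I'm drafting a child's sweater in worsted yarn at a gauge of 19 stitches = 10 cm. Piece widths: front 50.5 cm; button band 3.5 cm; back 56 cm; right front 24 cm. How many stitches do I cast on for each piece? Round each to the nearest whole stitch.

front 96; button band 7; back 106; right front 46.

Rate = 19/10 = 1.9 sts per cm.
front: 50.5 × 1.9 = 95.95 → 96.
button band: 3.5 × 1.9 = 6.65 → 7.
back: 56 × 1.9 = 106.40 → 106.
right front: 24 × 1.9 = 45.60 → 46.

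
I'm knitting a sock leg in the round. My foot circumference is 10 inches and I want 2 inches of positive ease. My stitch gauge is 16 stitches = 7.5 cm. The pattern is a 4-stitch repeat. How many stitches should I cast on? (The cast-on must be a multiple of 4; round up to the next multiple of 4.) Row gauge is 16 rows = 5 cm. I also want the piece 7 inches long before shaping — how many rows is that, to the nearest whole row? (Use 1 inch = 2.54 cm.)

Cast on 68 stitches; work 57 rows.

Finished = 10 + 2 = 12 inches.
12 inches × 2.54 = 30.48 cm.
16/7.5 = 2.133 sts per cm; 30.48 × 2.133 = 65.02 sts.
Next multiple of 4 → 68.
7 inches = 17.78 cm; × 3.2 = 56.90 → 57 rows.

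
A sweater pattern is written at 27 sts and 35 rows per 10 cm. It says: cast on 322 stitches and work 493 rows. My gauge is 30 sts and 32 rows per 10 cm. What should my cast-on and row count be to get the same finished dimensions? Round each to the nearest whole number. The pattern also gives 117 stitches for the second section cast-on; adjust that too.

Stitches: 322 × 30/27 = 357.78 → 358.
Rows: 493 × 32/35 = 450.74 → 451.
second section cast-on: 117 × 30/27 = 130.00 → 130.

Cast on 358 stitches; work 451 rows; second section cast-on 130 stitches.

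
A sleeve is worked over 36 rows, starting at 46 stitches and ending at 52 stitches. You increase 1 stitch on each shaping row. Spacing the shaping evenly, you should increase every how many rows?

Increase every 6th row.

Stitches to add: |52 − 46| = 6.
Shaping rows needed: 6 / 1 = 6.
36 rows / 6 = every 6 rows.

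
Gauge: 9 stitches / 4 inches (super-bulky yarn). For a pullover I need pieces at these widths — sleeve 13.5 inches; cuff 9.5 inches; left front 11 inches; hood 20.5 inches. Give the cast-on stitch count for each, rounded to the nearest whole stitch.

sleeve 30; cuff 21; left front 25; hood 46.

Rate = 9/4 = 2.25 sts per in.
sleeve: 13.5 × 2.25 = 30.38 → 30.
cuff: 9.5 × 2.25 = 21.38 → 21.
left front: 11 × 2.25 = 24.75 → 25.
hood: 20.5 × 2.25 = 46.12 → 46.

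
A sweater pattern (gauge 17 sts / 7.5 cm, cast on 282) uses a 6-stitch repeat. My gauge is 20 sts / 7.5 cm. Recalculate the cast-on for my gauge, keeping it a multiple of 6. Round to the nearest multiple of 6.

CO 330 sts.

282 × 20 / 17 = 331.76.
Nearest multiple of 6: 330.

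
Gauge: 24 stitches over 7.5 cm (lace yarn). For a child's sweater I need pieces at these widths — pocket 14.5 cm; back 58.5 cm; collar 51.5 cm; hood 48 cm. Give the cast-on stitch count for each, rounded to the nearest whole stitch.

pocket 46; back 187; collar 165; hood 154.

Rate = 24/7.5 = 3.2 sts per cm.
pocket: 14.5 × 3.2 = 46.40 → 46.
back: 58.5 × 3.2 = 187.20 → 187.
collar: 51.5 × 3.2 = 164.80 → 165.
hood: 48 × 3.2 = 153.60 → 154.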